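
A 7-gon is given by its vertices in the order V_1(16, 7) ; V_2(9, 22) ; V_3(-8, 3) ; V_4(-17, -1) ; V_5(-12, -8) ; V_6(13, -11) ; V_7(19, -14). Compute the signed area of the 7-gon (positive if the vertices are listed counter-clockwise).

647.5

V_1→V_2: (16)(22) − (9)(7) = 289
V_2→V_3: (9)(3) − (-8)(22) = 203
V_3→V_4: (-8)(-1) − (-17)(3) = 59
V_4→V_5: (-17)(-8) − (-12)(-1) = 124
V_5→V_6: (-12)(-11) − (13)(-8) = 236
V_6→V_7: (13)(-14) − (19)(-11) = 27
V_7→V_1: (19)(7) − (16)(-14) = 357
Σ = 1295
Signed area = Σ/2 = 647.5 (positive ⇒ counter-clockwise traversal).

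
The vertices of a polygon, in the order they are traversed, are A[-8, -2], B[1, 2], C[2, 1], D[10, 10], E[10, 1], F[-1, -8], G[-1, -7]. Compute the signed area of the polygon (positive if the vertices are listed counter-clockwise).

-115.5

Cross-terms: -14, -3, 10, -90, -79, -1, -54  ⇒  Σ = -231
Signed area = Σ/2 = -115.5 (negative ⇒ clockwise traversal).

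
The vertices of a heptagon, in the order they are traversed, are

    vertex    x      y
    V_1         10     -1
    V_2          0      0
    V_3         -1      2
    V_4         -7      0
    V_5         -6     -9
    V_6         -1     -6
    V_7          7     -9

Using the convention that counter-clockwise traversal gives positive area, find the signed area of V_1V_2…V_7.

Apply Gauss's area formula: 2A = Σ (x_i·y_{i+1} − x_{i+1}·y_i), indices taken mod 7.
Σ = (0) + (0) + (14) + (63) + (27) + (51) + (83) = 238
Signed area = Σ/2 = 119 (positive ⇒ counter-clockwise traversal).

119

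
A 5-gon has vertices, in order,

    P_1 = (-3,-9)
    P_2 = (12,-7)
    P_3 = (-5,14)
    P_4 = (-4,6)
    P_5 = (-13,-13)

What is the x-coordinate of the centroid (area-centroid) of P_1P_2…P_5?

Apply the shoelace (surveyor's) formula. First the cross-terms c_i = x_i·y_{i+1} − x_{i+1}·y_i:
  129, 133, 26, 130, 78  ⇒  2A = 496, A = 248.
Then Σ (x_i + x_{i+1})·c_i = -1600, so x̄ = -1600 / (6·248) = -100/93.

-100/93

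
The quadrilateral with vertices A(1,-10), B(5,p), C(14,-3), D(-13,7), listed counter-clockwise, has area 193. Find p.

The doubled signed area Σ (x_i y_{i+1} − x_{i+1} y_i) is linear in p.
With p=0 it equals 217; the coefficient of p is -13 (from the two edges through B).
So -13·p + 217 = 2·193 = 386 ⇒ p = -13.

-13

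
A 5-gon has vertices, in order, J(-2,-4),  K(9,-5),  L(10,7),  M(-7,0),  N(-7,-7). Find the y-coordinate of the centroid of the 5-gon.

-114/271

Apply the shoelace (surveyor's) formula. First the cross-terms c_i = x_i·y_{i+1} − x_{i+1}·y_i:
  46, 113, 49, 49, 14  ⇒  2A = 271, A = 135.5.
Then Σ (y_i + y_{i+1})·c_i = -342, so ȳ = -342 / (6·135.5) = -114/271.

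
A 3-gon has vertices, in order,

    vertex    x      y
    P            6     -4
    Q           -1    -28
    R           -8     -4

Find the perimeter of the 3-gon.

|PQ| = √((-7)² + (-24)²) = √625 = 25
|QR| = √((-7)² + (24)²) = √625 = 25
|RP| = √((14)² + (0)²) = √196 = 14
Perimeter = 25 + 25 + 14 = 64.

64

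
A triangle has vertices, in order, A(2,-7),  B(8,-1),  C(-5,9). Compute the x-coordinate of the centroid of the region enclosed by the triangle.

5/3

Apply the shoelace formula. First the cross-terms c_i = x_i·y_{i+1} − x_{i+1}·y_i:
  54, 67, 17  ⇒  2A = 138, A = 69.
Then Σ (x_i + x_{i+1})·c_i = 690, so x̄ = 690 / (6·69) = 5/3.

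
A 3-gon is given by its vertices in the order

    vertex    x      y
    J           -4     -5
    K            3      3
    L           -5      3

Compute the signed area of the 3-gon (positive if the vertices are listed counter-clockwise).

32

Apply the shoelace formula: 2A = Σ (x_i·y_{i+1} − x_{i+1}·y_i), indices taken mod 3.
Σ = (3) + (24) + (37) = 64
Signed area = Σ/2 = 32 (positive ⇒ counter-clockwise traversal).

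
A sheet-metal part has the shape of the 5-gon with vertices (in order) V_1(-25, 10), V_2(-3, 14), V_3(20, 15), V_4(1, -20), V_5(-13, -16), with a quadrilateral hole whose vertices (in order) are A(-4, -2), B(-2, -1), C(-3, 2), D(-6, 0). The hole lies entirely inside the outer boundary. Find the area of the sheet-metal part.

924.5

Outer boundary:
Apply the shoelace (surveyor's) formula: 2A = Σ (x_i·y_{i+1} − x_{i+1}·y_i), indices taken mod 5.
Σ = (-320) + (-325) + (-415) + (-276) + (-530) = -1866
Area = |Σ|/2 = 933.
Hole:
Apply Gauss's area formula: 2A = Σ (x_i·y_{i+1} − x_{i+1}·y_i), indices taken mod 4.
Σ = (0) + (-7) + (12) + (12) = 17
Area = |Σ|/2 = 8.5.
Net area = 933 − 8.5 = 924.5.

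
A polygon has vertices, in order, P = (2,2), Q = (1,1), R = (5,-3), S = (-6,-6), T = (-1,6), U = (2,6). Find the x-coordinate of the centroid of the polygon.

Apply the surveyor's formula. First the cross-terms c_i = x_i·y_{i+1} − x_{i+1}·y_i:
  0, -8, -48, -42, -18, -8  ⇒  2A = -124, A = -62.
Then Σ (x_i + x_{i+1})·c_i = 244, so x̄ = 244 / (6·(-62)) = -61/93.

-61/93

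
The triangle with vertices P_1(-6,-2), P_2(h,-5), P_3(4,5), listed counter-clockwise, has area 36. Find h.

The doubled signed area Σ (x_i y_{i+1} − x_{i+1} y_i) is linear in h.
With h=0 it equals 72; the coefficient of h is 7 (from the two edges through P_2).
So 7·h + 72 = 2·36 = 72 ⇒ h = 0.

0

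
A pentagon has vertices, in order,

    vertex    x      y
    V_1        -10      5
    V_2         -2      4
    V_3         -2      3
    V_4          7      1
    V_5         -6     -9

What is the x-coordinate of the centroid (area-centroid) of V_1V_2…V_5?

-175/57

Apply the surveyor's formula. First the cross-terms c_i = x_i·y_{i+1} − x_{i+1}·y_i:
  -30, 2, -23, -57, -120  ⇒  2A = -228, A = -114.
Then Σ (x_i + x_{i+1})·c_i = 2100, so x̄ = 2100 / (6·(-114)) = -175/57.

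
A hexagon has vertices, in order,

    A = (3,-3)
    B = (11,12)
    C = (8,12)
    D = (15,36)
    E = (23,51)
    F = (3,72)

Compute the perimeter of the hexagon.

|AB| = √((8)² + (15)²) = √289 = 17
|BC| = √((-3)² + (0)²) = √9 = 3
|CD| = √((7)² + (24)²) = √625 = 25
|DE| = √((8)² + (15)²) = √289 = 17
|EF| = √((-20)² + (21)²) = √841 = 29
|FA| = √((0)² + (-75)²) = √5625 = 75
Perimeter = 17 + 3 + 25 + 17 + 29 + 75 = 166.

166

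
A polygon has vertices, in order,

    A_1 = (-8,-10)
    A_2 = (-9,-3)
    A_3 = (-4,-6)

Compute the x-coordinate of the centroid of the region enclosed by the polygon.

-7

Apply the shoelace formula. First the cross-terms c_i = x_i·y_{i+1} − x_{i+1}·y_i:
  -66, 42, -8  ⇒  2A = -32, A = -16.
Then Σ (x_i + x_{i+1})·c_i = 672, so x̄ = 672 / (6·(-16)) = -7.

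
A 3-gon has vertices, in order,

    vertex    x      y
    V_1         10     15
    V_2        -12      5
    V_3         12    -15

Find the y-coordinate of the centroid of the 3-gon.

5/3

Apply the surveyor's formula. First the cross-terms c_i = x_i·y_{i+1} − x_{i+1}·y_i:
  230, 120, 330  ⇒  2A = 680, A = 340.
Then Σ (y_i + y_{i+1})·c_i = 3400, so ȳ = 3400 / (6·340) = 5/3.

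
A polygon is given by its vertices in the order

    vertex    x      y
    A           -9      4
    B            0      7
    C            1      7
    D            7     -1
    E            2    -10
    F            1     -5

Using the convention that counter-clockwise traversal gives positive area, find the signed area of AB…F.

-114.5

Apply the shoelace (surveyor's) formula: 2A = Σ (x_i·y_{i+1} − x_{i+1}·y_i), indices taken mod 6.
A→B: (-9)(7) − (0)(4) = -63
B→C: (0)(7) − (1)(7) = -7
C→D: (1)(-1) − (7)(7) = -50
D→E: (7)(-10) − (2)(-1) = -68
E→F: (2)(-5) − (1)(-10) = 0
F→A: (1)(4) − (-9)(-5) = -41
Σ = -229
Signed area = Σ/2 = -114.5 (negative ⇒ clockwise traversal).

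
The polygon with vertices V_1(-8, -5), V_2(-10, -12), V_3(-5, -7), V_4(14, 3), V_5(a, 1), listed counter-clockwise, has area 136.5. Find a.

The doubled signed area Σ (x_i y_{i+1} − x_{i+1} y_i) is linear in a.
With a=0 it equals 161; the coefficient of a is -8 (from the two edges through V_5).
So -8·a + 161 = 2·136.5 = 273 ⇒ a = -14.

-14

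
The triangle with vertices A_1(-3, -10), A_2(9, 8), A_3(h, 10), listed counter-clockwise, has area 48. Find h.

The doubled signed area Σ (x_i y_{i+1} − x_{i+1} y_i) is linear in h.
With h=0 it equals 186; the coefficient of h is -18 (from the two edges through A_3).
So -18·h + 186 = 2·48 = 96 ⇒ h = 5.

5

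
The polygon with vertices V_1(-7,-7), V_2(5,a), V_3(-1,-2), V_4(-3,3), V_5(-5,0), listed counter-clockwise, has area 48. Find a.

-5

The doubled signed area Σ (x_i y_{i+1} − x_{i+1} y_i) is linear in a.
With a=0 it equals 66; the coefficient of a is -6 (from the two edges through V_2).
So -6·a + 66 = 2·48 = 96 ⇒ a = -5.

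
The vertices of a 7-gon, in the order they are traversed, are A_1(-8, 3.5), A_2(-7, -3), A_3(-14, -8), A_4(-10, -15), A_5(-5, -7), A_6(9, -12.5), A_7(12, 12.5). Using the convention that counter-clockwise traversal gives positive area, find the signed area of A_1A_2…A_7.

358.75

Apply the shoelace (surveyor's) formula: 2A = Σ (x_i·y_{i+1} − x_{i+1}·y_i), indices taken mod 7.
Σ = (48.5) + (14) + (130) + (-5) + (125.5) + (262.5) + (142) = 717.5
Signed area = Σ/2 = 358.75 (positive ⇒ counter-clockwise traversal).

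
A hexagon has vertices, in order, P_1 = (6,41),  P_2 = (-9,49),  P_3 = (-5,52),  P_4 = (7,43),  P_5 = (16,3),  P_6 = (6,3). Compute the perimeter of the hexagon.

126

|P_1P_2| = √((-15)² + (8)²) = √289 = 17
|P_2P_3| = √((4)² + (3)²) = √25 = 5
|P_3P_4| = √((12)² + (-9)²) = √225 = 15
|P_4P_5| = √((9)² + (-40)²) = √1681 = 41
|P_5P_6| = √((-10)² + (0)²) = √100 = 10
|P_6P_1| = √((0)² + (38)²) = √1444 = 38
Perimeter = 17 + 5 + 15 + 41 + 10 + 38 = 126.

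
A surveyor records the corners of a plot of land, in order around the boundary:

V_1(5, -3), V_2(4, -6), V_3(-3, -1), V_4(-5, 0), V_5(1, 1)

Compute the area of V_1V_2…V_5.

29

Apply the shoelace formula: 2A = Σ (x_i·y_{i+1} − x_{i+1}·y_i), indices taken mod 5.
Cross-terms: -18, -22, -5, -5, -8  ⇒  Σ = -58
Area = |Σ|/2 = 29.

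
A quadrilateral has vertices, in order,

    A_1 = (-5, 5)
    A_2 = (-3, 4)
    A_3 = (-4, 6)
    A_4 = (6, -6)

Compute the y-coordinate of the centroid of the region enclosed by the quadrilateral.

65/57

Apply the shoelace formula. First the cross-terms c_i = x_i·y_{i+1} − x_{i+1}·y_i:
  -5, -2, -12, 0  ⇒  2A = -19, A = -9.5.
Then Σ (y_i + y_{i+1})·c_i = -65, so ȳ = -65 / (6·(-9.5)) = 65/57.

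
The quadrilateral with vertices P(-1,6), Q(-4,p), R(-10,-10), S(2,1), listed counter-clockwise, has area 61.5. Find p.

Write out the shoelace sum; only the two edges meeting at Q involve p:
2·Area = [((-1)·p − (-4)·6) + ((-4)·(-10) − (-10)·p)] + 23
       = 9·p + 87 = 123
⇒ p = 4.

4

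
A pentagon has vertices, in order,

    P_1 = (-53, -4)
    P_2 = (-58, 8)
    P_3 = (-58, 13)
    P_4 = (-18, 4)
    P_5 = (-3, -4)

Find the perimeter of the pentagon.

|P_1P_2| = √((-5)² + (12)²) = √169 = 13
|P_2P_3| = √((0)² + (5)²) = √25 = 5
|P_3P_4| = √((40)² + (-9)²) = √1681 = 41
|P_4P_5| = √((15)² + (-8)²) = √289 = 17
|P_5P_1| = √((-50)² + (0)²) = √2500 = 50
Perimeter = 13 + 5 + 41 + 17 + 50 = 126.

126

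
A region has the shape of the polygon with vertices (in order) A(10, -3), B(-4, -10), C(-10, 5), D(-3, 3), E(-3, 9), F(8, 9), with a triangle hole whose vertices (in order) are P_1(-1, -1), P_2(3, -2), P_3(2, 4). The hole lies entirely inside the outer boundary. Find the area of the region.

227.5

Outer boundary:
Cross-terms: -112, -120, -15, -18, -99, -114  ⇒  Σ = -478
Area = |Σ|/2 = 239.
Hole:
Apply Gauss's area formula: 2A = Σ (x_i·y_{i+1} − x_{i+1}·y_i), indices taken mod 3.
P_1→P_2: (-1)(-2) − (3)(-1) = 5
P_2→P_3: (3)(4) − (2)(-2) = 16
P_3→P_1: (2)(-1) − (-1)(4) = 2
Σ = 23
Area = |Σ|/2 = 11.5.
Net area = 239 − 11.5 = 227.5.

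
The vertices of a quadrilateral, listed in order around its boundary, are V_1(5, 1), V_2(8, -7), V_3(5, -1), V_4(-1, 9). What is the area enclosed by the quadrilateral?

Apply the surveyor's formula: 2A = Σ (x_i·y_{i+1} − x_{i+1}·y_i), indices taken mod 4.
Σ = (-43) + (27) + (44) + (-46) = -18
Area = |Σ|/2 = 9.

9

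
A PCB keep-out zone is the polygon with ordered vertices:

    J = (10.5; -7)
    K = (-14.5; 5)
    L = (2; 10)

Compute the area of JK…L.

Apply the shoelace (surveyor's) formula: 2A = Σ (x_i·y_{i+1} − x_{i+1}·y_i), indices taken mod 3.
Cross-terms: -49, -155, -119  ⇒  Σ = -323
Area = |Σ|/2 = 161.5.

161.5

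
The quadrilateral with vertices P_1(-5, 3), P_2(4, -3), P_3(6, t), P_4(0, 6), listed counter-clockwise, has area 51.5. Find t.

4

The doubled signed area Σ (x_i y_{i+1} − x_{i+1} y_i) is linear in t.
With t=0 it equals 87; the coefficient of t is 4 (from the two edges through P_3).
So 4·t + 87 = 2·51.5 = 103 ⇒ t = 4.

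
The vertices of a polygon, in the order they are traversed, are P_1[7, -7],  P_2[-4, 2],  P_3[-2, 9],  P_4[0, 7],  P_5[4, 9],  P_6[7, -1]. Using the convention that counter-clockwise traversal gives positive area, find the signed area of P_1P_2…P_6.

Apply Gauss's area formula: 2A = Σ (x_i·y_{i+1} − x_{i+1}·y_i), indices taken mod 6.
Cross-terms: -14, -32, -14, -28, -67, -42  ⇒  Σ = -197
Signed area = Σ/2 = -98.5 (negative ⇒ clockwise traversal).

-98.5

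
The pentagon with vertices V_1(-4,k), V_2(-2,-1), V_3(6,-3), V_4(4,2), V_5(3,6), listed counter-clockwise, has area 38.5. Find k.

-1

Write out the shoelace sum; only the two edges meeting at V_1 involve k:
2·Area = [(3·k − (-4)·6) + ((-4)·(-1) − (-2)·k)] + 54
       = 5·k + 82 = 77
⇒ k = -1.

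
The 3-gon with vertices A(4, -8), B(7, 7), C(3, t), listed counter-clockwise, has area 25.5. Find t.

4

The doubled signed area Σ (x_i y_{i+1} − x_{i+1} y_i) is linear in t.
With t=0 it equals 39; the coefficient of t is 3 (from the two edges through C).
So 3·t + 39 = 2·25.5 = 51 ⇒ t = 4.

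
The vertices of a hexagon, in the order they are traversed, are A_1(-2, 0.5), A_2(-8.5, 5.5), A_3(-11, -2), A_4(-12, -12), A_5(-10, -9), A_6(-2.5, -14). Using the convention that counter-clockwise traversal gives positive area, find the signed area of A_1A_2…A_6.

127.5

Σ = (-6.75) + (77.5) + (108) + (-12) + (117.5) + (-29.25) = 255
Signed area = Σ/2 = 127.5 (positive ⇒ counter-clockwise traversal).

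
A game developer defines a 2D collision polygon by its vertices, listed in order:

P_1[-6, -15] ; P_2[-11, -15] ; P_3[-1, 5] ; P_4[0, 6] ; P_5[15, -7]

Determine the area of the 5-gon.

254

Apply the surveyor's formula: 2A = Σ (x_i·y_{i+1} − x_{i+1}·y_i), indices taken mod 5.
Σ = (-75) + (-70) + (-6) + (-90) + (-267) = -508
Area = |Σ|/2 = 254.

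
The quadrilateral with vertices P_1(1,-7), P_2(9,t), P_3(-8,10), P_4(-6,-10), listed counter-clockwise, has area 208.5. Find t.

8

Write out the shoelace sum; only the two edges meeting at P_2 involve t:
2·Area = [(1·t − 9·(-7)) + (9·10 − (-8)·t)] + 192
       = 9·t + 345 = 417
⇒ t = 8.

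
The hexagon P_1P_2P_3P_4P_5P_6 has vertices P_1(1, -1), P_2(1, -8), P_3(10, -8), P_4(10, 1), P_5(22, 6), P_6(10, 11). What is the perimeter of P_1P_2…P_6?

|P_1P_2| = √((0)² + (-7)²) = √49 = 7
|P_2P_3| = √((9)² + (0)²) = √81 = 9
|P_3P_4| = √((0)² + (9)²) = √81 = 9
|P_4P_5| = √((12)² + (5)²) = √169 = 13
|P_5P_6| = √((-12)² + (5)²) = √169 = 13
|P_6P_1| = √((-9)² + (-12)²) = √225 = 15
Perimeter = 7 + 9 + 9 + 13 + 13 + 15 = 66.

66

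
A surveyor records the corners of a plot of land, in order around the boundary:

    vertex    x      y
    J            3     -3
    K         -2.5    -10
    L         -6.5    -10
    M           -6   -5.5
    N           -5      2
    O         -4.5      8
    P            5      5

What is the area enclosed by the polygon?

132.375

Apply the shoelace formula: 2A = Σ (x_i·y_{i+1} − x_{i+1}·y_i), indices taken mod 7.
Cross-terms: -37.5, -40, -24.25, -39.5, -31, -62.5, -30  ⇒  Σ = -264.75
Area = |Σ|/2 = 132.375.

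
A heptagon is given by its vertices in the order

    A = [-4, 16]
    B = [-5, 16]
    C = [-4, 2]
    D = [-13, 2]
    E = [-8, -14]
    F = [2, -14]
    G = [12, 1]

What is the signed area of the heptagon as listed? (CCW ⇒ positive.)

Cross-terms: 16, 54, 18, 198, 140, 170, 196  ⇒  Σ = 792
Signed area = Σ/2 = 396 (positive ⇒ counter-clockwise traversal).

396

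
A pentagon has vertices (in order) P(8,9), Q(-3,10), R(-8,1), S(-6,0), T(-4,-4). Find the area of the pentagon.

Cross-terms: 107, 77, 6, 24, -4  ⇒  Σ = 210
Area = |Σ|/2 = 105.

105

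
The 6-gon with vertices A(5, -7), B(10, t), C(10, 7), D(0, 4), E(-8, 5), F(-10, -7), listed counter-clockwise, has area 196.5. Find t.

The doubled signed area Σ (x_i y_{i+1} − x_{i+1} y_i) is linear in t.
With t=0 it equals 423; the coefficient of t is -5 (from the two edges through B).
So -5·t + 423 = 2·196.5 = 393 ⇒ t = 6.

6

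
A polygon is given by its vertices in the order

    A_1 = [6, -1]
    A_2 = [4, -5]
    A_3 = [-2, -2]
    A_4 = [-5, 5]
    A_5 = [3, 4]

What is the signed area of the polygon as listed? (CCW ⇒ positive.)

-63

Σ = (-26) + (-18) + (-20) + (-35) + (-27) = -126
Signed area = Σ/2 = -63 (negative ⇒ clockwise traversal).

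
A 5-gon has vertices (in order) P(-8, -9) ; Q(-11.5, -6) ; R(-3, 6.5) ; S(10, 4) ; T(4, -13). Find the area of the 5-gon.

255.625

Σ = (-55.5) + (-92.75) + (-77) + (-146) + (-140) = -511.25
Area = |Σ|/2 = 255.625.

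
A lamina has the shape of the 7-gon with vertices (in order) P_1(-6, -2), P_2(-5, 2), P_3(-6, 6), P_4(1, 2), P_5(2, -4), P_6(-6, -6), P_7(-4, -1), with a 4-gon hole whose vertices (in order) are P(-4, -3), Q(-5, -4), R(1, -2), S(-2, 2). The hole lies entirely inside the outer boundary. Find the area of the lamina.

45.5

Outer boundary:
Cross-terms: -22, -18, -18, -8, -36, -18, 2  ⇒  Σ = -118
Area = |Σ|/2 = 59.
Hole:
Apply Gauss's area formula: 2A = Σ (x_i·y_{i+1} − x_{i+1}·y_i), indices taken mod 4.
Σ = (1) + (14) + (-2) + (14) = 27
Area = |Σ|/2 = 13.5.
Net area = 59 − 13.5 = 45.5.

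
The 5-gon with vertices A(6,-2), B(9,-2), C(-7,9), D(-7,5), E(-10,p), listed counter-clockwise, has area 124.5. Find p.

-6

Write out the shoelace sum; only the two edges meeting at E involve p:
2·Area = [((-7)·p − (-10)·5) + ((-10)·(-2) − 6·p)] + 101
       = -13·p + 171 = 249
⇒ p = -6.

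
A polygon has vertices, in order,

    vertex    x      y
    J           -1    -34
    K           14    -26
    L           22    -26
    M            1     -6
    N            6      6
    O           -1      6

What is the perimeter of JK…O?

114

|JK| = √((15)² + (8)²) = √289 = 17
|KL| = √((8)² + (0)²) = √64 = 8
|LM| = √((-21)² + (20)²) = √841 = 29
|MN| = √((5)² + (12)²) = √169 = 13
|NO| = √((-7)² + (0)²) = √49 = 7
|OJ| = √((0)² + (-40)²) = √1600 = 40
Perimeter = 17 + 8 + 29 + 13 + 7 + 40 = 114.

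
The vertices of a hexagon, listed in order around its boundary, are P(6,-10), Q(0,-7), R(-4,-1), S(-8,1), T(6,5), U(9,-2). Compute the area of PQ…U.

Apply the shoelace formula: 2A = Σ (x_i·y_{i+1} − x_{i+1}·y_i), indices taken mod 6.
P→Q: (6)(-7) − (0)(-10) = -42
Q→R: (0)(-1) − (-4)(-7) = -28
R→S: (-4)(1) − (-8)(-1) = -12
S→T: (-8)(5) − (6)(1) = -46
T→U: (6)(-2) − (9)(5) = -57
U→P: (9)(-10) − (6)(-2) = -78
Σ = -263
Area = |Σ|/2 = 131.5.

131.5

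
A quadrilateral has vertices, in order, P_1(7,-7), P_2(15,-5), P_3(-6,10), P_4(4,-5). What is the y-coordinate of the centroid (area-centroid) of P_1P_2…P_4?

-2/3

Apply the shoelace formula. First the cross-terms c_i = x_i·y_{i+1} − x_{i+1}·y_i:
  70, 120, -10, 7  ⇒  2A = 187, A = 93.5.
Then Σ (y_i + y_{i+1})·c_i = -374, so ȳ = -374 / (6·93.5) = -2/3.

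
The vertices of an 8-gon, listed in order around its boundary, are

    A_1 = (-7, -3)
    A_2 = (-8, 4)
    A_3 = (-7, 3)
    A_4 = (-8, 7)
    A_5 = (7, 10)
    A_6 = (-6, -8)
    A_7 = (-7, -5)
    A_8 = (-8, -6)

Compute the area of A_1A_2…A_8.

120

Apply the shoelace (surveyor's) formula: 2A = Σ (x_i·y_{i+1} − x_{i+1}·y_i), indices taken mod 8.
Σ = (-52) + (4) + (-25) + (-129) + (4) + (-26) + (2) + (-18) = -240
Area = |Σ|/2 = 120.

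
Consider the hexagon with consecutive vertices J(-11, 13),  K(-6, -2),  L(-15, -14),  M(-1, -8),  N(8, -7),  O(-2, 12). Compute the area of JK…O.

259.5

Apply the surveyor's formula: 2A = Σ (x_i·y_{i+1} − x_{i+1}·y_i), indices taken mod 6.
Cross-terms: 100, 54, 106, 71, 82, 106  ⇒  Σ = 519
Area = |Σ|/2 = 259.5.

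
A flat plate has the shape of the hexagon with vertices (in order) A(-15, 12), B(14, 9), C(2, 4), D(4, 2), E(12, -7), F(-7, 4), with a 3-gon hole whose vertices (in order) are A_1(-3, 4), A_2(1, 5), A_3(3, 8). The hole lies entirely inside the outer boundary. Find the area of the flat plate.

Outer boundary:
Apply the surveyor's formula: 2A = Σ (x_i·y_{i+1} − x_{i+1}·y_i), indices taken mod 6.
Cross-terms: -303, 38, -12, -52, -1, -24  ⇒  Σ = -354
Area = |Σ|/2 = 177.
Hole:
Cross-terms: -19, -7, 36  ⇒  Σ = 10
Area = |Σ|/2 = 5.
Net area = 177 − 5 = 172.

172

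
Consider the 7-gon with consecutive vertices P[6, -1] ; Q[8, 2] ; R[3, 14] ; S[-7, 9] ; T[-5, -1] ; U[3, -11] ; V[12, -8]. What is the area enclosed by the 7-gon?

252.5

Apply Gauss's area formula: 2A = Σ (x_i·y_{i+1} − x_{i+1}·y_i), indices taken mod 7.
Cross-terms: 20, 106, 125, 52, 58, 108, 36  ⇒  Σ = 505
Area = |Σ|/2 = 252.5.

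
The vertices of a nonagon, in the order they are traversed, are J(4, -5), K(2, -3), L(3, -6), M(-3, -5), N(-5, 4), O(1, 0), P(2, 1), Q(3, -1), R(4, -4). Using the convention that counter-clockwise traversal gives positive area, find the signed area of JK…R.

Apply Gauss's area formula: 2A = Σ (x_i·y_{i+1} − x_{i+1}·y_i), indices taken mod 9.
Σ = (-2) + (-3) + (-33) + (-37) + (-4) + (1) + (-5) + (-8) + (-4) = -95
Signed area = Σ/2 = -47.5 (negative ⇒ clockwise traversal).

-47.5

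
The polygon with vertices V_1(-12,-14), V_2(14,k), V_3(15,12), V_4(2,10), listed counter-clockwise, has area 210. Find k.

The doubled signed area Σ (x_i y_{i+1} − x_{i+1} y_i) is linear in k.
With k=0 it equals 582; the coefficient of k is -27 (from the two edges through V_2).
So -27·k + 582 = 2·210 = 420 ⇒ k = 6.

6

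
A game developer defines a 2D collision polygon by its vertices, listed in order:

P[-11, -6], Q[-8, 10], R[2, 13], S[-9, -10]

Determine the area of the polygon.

120.5

Apply the surveyor's formula: 2A = Σ (x_i·y_{i+1} − x_{i+1}·y_i), indices taken mod 4.
Cross-terms: -158, -124, 97, -56  ⇒  Σ = -241
Area = |Σ|/2 = 120.5.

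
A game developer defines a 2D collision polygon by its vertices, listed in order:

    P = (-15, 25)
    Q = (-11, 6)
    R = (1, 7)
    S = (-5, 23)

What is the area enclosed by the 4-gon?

190

Σ = (185) + (-83) + (58) + (220) = 380
Area = |Σ|/2 = 190.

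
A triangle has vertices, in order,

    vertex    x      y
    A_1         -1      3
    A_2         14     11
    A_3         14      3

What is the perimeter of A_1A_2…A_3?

|A_1A_2| = √((15)² + (8)²) = √289 = 17
|A_2A_3| = √((0)² + (-8)²) = √64 = 8
|A_3A_1| = √((-15)² + (0)²) = √225 = 15
Perimeter = 17 + 8 + 15 = 40.

40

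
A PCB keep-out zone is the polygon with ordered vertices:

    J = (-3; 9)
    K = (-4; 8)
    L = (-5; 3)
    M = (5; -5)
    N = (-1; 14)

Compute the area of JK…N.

74

Σ = (12) + (28) + (10) + (65) + (33) = 148
Area = |Σ|/2 = 74.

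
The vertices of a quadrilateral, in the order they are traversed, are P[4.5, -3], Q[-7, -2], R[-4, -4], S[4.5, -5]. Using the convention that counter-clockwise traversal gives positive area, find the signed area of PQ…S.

Apply the shoelace formula: 2A = Σ (x_i·y_{i+1} − x_{i+1}·y_i), indices taken mod 4.
Σ = (-30) + (20) + (38) + (9) = 37
Signed area = Σ/2 = 18.5 (positive ⇒ counter-clockwise traversal).

18.5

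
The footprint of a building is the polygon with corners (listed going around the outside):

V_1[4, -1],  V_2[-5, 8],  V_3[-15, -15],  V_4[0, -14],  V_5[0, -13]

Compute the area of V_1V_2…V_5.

242

Apply the surveyor's formula: 2A = Σ (x_i·y_{i+1} − x_{i+1}·y_i), indices taken mod 5.
Σ = (27) + (195) + (210) + (0) + (52) = 484
Area = |Σ|/2 = 242.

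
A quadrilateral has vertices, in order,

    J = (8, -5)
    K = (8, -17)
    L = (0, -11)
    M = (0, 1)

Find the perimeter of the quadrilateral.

44

|JK| = √((0)² + (-12)²) = √144 = 12
|KL| = √((-8)² + (6)²) = √100 = 10
|LM| = √((0)² + (12)²) = √144 = 12
|MJ| = √((8)² + (-6)²) = √100 = 10
Perimeter = 12 + 10 + 12 + 10 = 44.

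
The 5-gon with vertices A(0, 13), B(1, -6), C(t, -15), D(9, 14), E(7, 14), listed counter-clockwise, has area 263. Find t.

15

Write out the shoelace sum; only the two edges meeting at C involve t:
2·Area = [(1·(-15) − t·(-6)) + (t·14 − 9·(-15))] + 106
       = 20·t + 226 = 526
⇒ t = 15.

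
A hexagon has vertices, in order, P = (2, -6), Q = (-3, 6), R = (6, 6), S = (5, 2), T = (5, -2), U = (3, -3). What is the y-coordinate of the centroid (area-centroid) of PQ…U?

Apply the surveyor's formula. First the cross-terms c_i = x_i·y_{i+1} − x_{i+1}·y_i:
  -6, -54, -18, -20, -9, -12  ⇒  2A = -119, A = -59.5.
Then Σ (y_i + y_{i+1})·c_i = -639, so ȳ = -639 / (6·(-59.5)) = 213/119.

213/119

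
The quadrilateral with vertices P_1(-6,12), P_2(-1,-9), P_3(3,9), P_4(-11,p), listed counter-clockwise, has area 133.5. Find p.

24

Write out the shoelace sum; only the two edges meeting at P_4 involve p:
2·Area = [(3·p − (-11)·9) + ((-11)·12 − (-6)·p)] + 84
       = 9·p + 51 = 267
⇒ p = 24.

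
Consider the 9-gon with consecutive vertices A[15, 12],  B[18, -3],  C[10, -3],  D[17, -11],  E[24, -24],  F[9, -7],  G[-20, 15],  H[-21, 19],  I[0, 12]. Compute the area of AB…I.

Apply the surveyor's formula: 2A = Σ (x_i·y_{i+1} − x_{i+1}·y_i), indices taken mod 9.
Σ = (-261) + (-24) + (-59) + (-144) + (48) + (-5) + (-65) + (-252) + (-180) = -942
Area = |Σ|/2 = 471.

471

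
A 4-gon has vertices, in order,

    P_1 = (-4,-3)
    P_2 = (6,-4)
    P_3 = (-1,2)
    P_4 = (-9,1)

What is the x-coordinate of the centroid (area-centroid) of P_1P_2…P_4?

-31/18

Apply the shoelace (surveyor's) formula. First the cross-terms c_i = x_i·y_{i+1} − x_{i+1}·y_i:
  34, 8, 17, 31  ⇒  2A = 90, A = 45.
Then Σ (x_i + x_{i+1})·c_i = -465, so x̄ = -465 / (6·45) = -31/18.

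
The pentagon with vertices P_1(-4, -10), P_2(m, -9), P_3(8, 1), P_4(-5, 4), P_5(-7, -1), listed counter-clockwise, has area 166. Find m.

Write out the shoelace sum; only the two edges meeting at P_2 involve m:
2·Area = [((-4)·(-9) − m·(-10)) + (m·1 − 8·(-9))] + 136
       = 11·m + 244 = 332
⇒ m = 8.

8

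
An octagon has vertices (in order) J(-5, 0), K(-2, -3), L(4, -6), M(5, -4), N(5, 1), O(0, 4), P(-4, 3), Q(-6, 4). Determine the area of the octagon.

Σ = (15) + (24) + (14) + (25) + (20) + (16) + (2) + (20) = 136
Area = |Σ|/2 = 68.

68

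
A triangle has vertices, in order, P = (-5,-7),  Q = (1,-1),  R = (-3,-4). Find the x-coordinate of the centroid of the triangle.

-7/3

Apply Gauss's area formula. First the cross-terms c_i = x_i·y_{i+1} − x_{i+1}·y_i:
  12, -7, 1  ⇒  2A = 6, A = 3.
Then Σ (x_i + x_{i+1})·c_i = -42, so x̄ = -42 / (6·3) = -7/3.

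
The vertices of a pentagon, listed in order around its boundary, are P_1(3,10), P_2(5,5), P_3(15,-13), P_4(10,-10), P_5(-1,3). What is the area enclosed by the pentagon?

97

Apply the shoelace (surveyor's) formula: 2A = Σ (x_i·y_{i+1} − x_{i+1}·y_i), indices taken mod 5.
Σ = (-35) + (-140) + (-20) + (20) + (-19) = -194
Area = |Σ|/2 = 97.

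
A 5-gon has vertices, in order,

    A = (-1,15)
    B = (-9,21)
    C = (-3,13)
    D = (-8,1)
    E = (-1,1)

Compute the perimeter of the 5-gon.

|AB| = √((-8)² + (6)²) = √100 = 10
|BC| = √((6)² + (-8)²) = √100 = 10
|CD| = √((-5)² + (-12)²) = √169 = 13
|DE| = √((7)² + (0)²) = √49 = 7
|EA| = √((0)² + (14)²) = √196 = 14
Perimeter = 10 + 10 + 13 + 7 + 14 = 54.

54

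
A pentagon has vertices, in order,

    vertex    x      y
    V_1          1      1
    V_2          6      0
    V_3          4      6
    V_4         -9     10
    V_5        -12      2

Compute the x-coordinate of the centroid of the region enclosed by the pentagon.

Apply the surveyor's formula. First the cross-terms c_i = x_i·y_{i+1} − x_{i+1}·y_i:
  -6, 36, 94, 102, -14  ⇒  2A = 212, A = 106.
Then Σ (x_i + x_{i+1})·c_i = -2140, so x̄ = -2140 / (6·106) = -535/159.

-535/159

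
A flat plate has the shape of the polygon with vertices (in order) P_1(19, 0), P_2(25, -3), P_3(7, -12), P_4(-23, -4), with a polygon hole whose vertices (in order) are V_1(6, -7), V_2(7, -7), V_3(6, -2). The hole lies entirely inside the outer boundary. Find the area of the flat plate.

279.5

Outer boundary:
Apply the shoelace formula: 2A = Σ (x_i·y_{i+1} − x_{i+1}·y_i), indices taken mod 4.
P_1→P_2: (19)(-3) − (25)(0) = -57
P_2→P_3: (25)(-12) − (7)(-3) = -279
P_3→P_4: (7)(-4) − (-23)(-12) = -304
P_4→P_1: (-23)(0) − (19)(-4) = 76
Σ = -564
Area = |Σ|/2 = 282.
Hole:
Apply the shoelace (surveyor's) formula: 2A = Σ (x_i·y_{i+1} − x_{i+1}·y_i), indices taken mod 3.
Cross-terms: 7, 28, -30  ⇒  Σ = 5
Area = |Σ|/2 = 2.5.
Net area = 282 − 2.5 = 279.5.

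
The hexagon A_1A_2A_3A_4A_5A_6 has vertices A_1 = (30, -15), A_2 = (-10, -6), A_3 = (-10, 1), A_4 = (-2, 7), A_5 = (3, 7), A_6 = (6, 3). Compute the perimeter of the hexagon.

|A_1A_2| = √((-40)² + (9)²) = √1681 = 41
|A_2A_3| = √((0)² + (7)²) = √49 = 7
|A_3A_4| = √((8)² + (6)²) = √100 = 10
|A_4A_5| = √((5)² + (0)²) = √25 = 5
|A_5A_6| = √((3)² + (-4)²) = √25 = 5
|A_6A_1| = √((24)² + (-18)²) = √900 = 30
Perimeter = 41 + 7 + 10 + 5 + 5 + 30 = 98.

98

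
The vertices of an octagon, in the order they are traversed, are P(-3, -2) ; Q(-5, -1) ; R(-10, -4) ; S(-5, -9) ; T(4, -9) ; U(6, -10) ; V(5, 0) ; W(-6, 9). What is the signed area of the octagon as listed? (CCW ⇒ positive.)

Σ = (-7) + (10) + (70) + (81) + (14) + (50) + (45) + (39) = 302
Signed area = Σ/2 = 151 (positive ⇒ counter-clockwise traversal).

151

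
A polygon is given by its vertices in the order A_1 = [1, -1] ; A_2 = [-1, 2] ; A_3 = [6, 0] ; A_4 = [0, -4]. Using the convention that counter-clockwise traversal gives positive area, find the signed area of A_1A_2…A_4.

-15.5

Apply Gauss's area formula: 2A = Σ (x_i·y_{i+1} − x_{i+1}·y_i), indices taken mod 4.
Σ = (1) + (-12) + (-24) + (4) = -31
Signed area = Σ/2 = -15.5 (negative ⇒ clockwise traversal).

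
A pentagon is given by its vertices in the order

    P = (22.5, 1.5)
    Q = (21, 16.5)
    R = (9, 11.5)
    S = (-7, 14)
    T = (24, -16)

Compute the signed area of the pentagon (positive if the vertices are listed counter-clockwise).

405.625

P→Q: (22.5)(16.5) − (21)(1.5) = 339.75
Q→R: (21)(11.5) − (9)(16.5) = 93
R→S: (9)(14) − (-7)(11.5) = 206.5
S→T: (-7)(-16) − (24)(14) = -224
T→P: (24)(1.5) − (22.5)(-16) = 396
Σ = 811.25
Signed area = Σ/2 = 405.625 (positive ⇒ counter-clockwise traversal).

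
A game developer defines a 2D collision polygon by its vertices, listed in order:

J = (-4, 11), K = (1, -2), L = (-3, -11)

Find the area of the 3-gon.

Apply the surveyor's formula: 2A = Σ (x_i·y_{i+1} − x_{i+1}·y_i), indices taken mod 3.
Σ = (-3) + (-17) + (-77) = -97
Area = |Σ|/2 = 48.5.

48.5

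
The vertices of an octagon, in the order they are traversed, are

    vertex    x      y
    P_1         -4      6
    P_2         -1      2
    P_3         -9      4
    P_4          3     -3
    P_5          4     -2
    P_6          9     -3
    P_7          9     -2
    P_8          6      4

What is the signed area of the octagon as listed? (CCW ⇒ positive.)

74

Σ = (-2) + (14) + (15) + (6) + (6) + (9) + (48) + (52) = 148
Signed area = Σ/2 = 74 (positive ⇒ counter-clockwise traversal).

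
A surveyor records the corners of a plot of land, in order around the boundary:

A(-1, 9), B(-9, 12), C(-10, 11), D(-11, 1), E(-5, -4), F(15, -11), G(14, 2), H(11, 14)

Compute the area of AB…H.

Apply the surveyor's formula: 2A = Σ (x_i·y_{i+1} − x_{i+1}·y_i), indices taken mod 8.
Σ = (69) + (21) + (111) + (49) + (115) + (184) + (174) + (113) = 836
Area = |Σ|/2 = 418.

418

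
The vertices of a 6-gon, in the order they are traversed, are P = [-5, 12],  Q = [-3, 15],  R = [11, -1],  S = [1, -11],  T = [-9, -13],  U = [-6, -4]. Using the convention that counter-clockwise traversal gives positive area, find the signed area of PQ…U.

Apply the shoelace formula: 2A = Σ (x_i·y_{i+1} − x_{i+1}·y_i), indices taken mod 6.
P→Q: (-5)(15) − (-3)(12) = -39
Q→R: (-3)(-1) − (11)(15) = -162
R→S: (11)(-11) − (1)(-1) = -120
S→T: (1)(-13) − (-9)(-11) = -112
T→U: (-9)(-4) − (-6)(-13) = -42
U→P: (-6)(12) − (-5)(-4) = -92
Σ = -567
Signed area = Σ/2 = -283.5 (negative ⇒ clockwise traversal).

-283.5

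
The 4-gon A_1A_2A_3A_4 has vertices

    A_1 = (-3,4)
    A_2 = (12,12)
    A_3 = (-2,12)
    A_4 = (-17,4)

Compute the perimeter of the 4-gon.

|A_1A_2| = √((15)² + (8)²) = √289 = 17
|A_2A_3| = √((-14)² + (0)²) = √196 = 14
|A_3A_4| = √((-15)² + (-8)²) = √289 = 17
|A_4A_1| = √((14)² + (0)²) = √196 = 14
Perimeter = 17 + 14 + 17 + 14 = 62.

62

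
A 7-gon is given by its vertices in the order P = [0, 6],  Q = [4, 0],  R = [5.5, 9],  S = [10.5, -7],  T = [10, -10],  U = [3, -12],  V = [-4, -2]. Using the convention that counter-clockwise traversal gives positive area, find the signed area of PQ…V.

P→Q: (0)(0) − (4)(6) = -24
Q→R: (4)(9) − (5.5)(0) = 36
R→S: (5.5)(-7) − (10.5)(9) = -133
S→T: (10.5)(-10) − (10)(-7) = -35
T→U: (10)(-12) − (3)(-10) = -90
U→V: (3)(-2) − (-4)(-12) = -54
V→P: (-4)(6) − (0)(-2) = -24
Σ = -324
Signed area = Σ/2 = -162 (negative ⇒ clockwise traversal).

-162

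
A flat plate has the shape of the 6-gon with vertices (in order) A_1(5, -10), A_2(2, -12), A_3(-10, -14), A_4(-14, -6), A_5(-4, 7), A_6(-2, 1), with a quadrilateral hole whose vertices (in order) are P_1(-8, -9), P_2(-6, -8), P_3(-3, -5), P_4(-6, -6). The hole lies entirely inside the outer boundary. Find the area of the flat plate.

Outer boundary:
Apply Gauss's area formula: 2A = Σ (x_i·y_{i+1} − x_{i+1}·y_i), indices taken mod 6.
Σ = (-40) + (-148) + (-136) + (-122) + (10) + (15) = -421
Area = |Σ|/2 = 210.5.
Hole:
Cross-terms: 10, 6, -12, 6  ⇒  Σ = 10
Area = |Σ|/2 = 5.
Net area = 210.5 − 5 = 205.5.

205.5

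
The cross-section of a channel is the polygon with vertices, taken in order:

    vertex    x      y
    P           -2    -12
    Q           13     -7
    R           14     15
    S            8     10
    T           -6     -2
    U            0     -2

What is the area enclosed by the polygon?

267.5

Apply the shoelace formula: 2A = Σ (x_i·y_{i+1} − x_{i+1}·y_i), indices taken mod 6.
Σ = (170) + (293) + (20) + (44) + (12) + (-4) = 535
Area = |Σ|/2 = 267.5.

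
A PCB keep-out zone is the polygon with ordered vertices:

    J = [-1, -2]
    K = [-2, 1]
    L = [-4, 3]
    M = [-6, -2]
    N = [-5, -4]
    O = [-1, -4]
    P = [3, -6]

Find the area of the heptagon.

Apply Gauss's area formula: 2A = Σ (x_i·y_{i+1} − x_{i+1}·y_i), indices taken mod 7.
J→K: (-1)(1) − (-2)(-2) = -5
K→L: (-2)(3) − (-4)(1) = -2
L→M: (-4)(-2) − (-6)(3) = 26
M→N: (-6)(-4) − (-5)(-2) = 14
N→O: (-5)(-4) − (-1)(-4) = 16
O→P: (-1)(-6) − (3)(-4) = 18
P→J: (3)(-2) − (-1)(-6) = -12
Σ = 55
Area = |Σ|/2 = 27.5.

27.5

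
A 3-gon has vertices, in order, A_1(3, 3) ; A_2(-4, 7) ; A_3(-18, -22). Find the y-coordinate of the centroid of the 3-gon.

Apply the shoelace (surveyor's) formula. First the cross-terms c_i = x_i·y_{i+1} − x_{i+1}·y_i:
  33, 214, 12  ⇒  2A = 259, A = 129.5.
Then Σ (y_i + y_{i+1})·c_i = -3108, so ȳ = -3108 / (6·129.5) = -4.

-4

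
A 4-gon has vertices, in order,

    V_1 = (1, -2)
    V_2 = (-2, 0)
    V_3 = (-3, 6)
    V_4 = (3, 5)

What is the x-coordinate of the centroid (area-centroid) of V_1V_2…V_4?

Apply the shoelace (surveyor's) formula. First the cross-terms c_i = x_i·y_{i+1} − x_{i+1}·y_i:
  -4, -12, -33, -11  ⇒  2A = -60, A = -30.
Then Σ (x_i + x_{i+1})·c_i = 20, so x̄ = 20 / (6·(-30)) = -1/9.

-1/9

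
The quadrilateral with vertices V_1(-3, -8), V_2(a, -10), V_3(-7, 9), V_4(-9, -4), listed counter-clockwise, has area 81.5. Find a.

Write out the shoelace sum; only the two edges meeting at V_2 involve a:
2·Area = [((-3)·(-10) − a·(-8)) + (a·9 − (-7)·(-10))] + 169
       = 17·a + 129 = 163
⇒ a = 2.

2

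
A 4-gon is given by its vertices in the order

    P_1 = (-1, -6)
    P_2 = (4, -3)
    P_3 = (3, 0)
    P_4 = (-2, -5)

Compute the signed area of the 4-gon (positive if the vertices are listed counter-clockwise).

Apply the shoelace (surveyor's) formula: 2A = Σ (x_i·y_{i+1} − x_{i+1}·y_i), indices taken mod 4.
Σ = (27) + (9) + (-15) + (7) = 28
Signed area = Σ/2 = 14 (positive ⇒ counter-clockwise traversal).

14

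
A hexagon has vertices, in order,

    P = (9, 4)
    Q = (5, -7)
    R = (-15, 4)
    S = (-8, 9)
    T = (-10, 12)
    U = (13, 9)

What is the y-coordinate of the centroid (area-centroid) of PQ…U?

Apply Gauss's area formula. First the cross-terms c_i = x_i·y_{i+1} − x_{i+1}·y_i:
  -83, -85, -103, -6, -246, -29  ⇒  2A = -552, A = -276.
Then Σ (y_i + y_{i+1})·c_i = -6504, so ȳ = -6504 / (6·(-276)) = 271/69.

271/69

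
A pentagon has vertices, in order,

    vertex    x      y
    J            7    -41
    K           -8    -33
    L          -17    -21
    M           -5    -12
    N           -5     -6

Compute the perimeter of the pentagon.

90

|JK| = √((-15)² + (8)²) = √289 = 17
|KL| = √((-9)² + (12)²) = √225 = 15
|LM| = √((12)² + (9)²) = √225 = 15
|MN| = √((0)² + (6)²) = √36 = 6
|NJ| = √((12)² + (-35)²) = √1369 = 37
Perimeter = 17 + 15 + 15 + 6 + 37 = 90.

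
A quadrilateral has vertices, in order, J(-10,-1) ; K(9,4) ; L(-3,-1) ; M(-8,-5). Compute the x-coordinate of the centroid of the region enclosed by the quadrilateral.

Apply Gauss's area formula. First the cross-terms c_i = x_i·y_{i+1} − x_{i+1}·y_i:
  -31, 3, 7, -42  ⇒  2A = -63, A = -31.5.
Then Σ (x_i + x_{i+1})·c_i = 728, so x̄ = 728 / (6·(-31.5)) = -104/27.

-104/27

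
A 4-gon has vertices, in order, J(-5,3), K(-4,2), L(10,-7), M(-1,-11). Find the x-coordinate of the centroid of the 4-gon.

15/11

Apply Gauss's area formula. First the cross-terms c_i = x_i·y_{i+1} − x_{i+1}·y_i:
  2, 8, -117, -58  ⇒  2A = -165, A = -82.5.
Then Σ (x_i + x_{i+1})·c_i = -675, so x̄ = -675 / (6·(-82.5)) = 15/11.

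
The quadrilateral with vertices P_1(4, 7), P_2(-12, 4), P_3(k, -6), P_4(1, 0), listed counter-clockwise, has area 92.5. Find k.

0

The doubled signed area Σ (x_i y_{i+1} − x_{i+1} y_i) is linear in k.
With k=0 it equals 185; the coefficient of k is -4 (from the two edges through P_3).
So -4·k + 185 = 2·92.5 = 185 ⇒ k = 0.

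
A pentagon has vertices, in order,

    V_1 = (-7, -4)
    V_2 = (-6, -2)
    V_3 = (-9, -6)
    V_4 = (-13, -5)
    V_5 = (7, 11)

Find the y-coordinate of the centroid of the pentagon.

Apply the shoelace formula. First the cross-terms c_i = x_i·y_{i+1} − x_{i+1}·y_i:
  -10, 18, -33, -108, 49  ⇒  2A = -84, A = -42.
Then Σ (y_i + y_{i+1})·c_i = -26, so ȳ = -26 / (6·(-42)) = 13/126.

13/126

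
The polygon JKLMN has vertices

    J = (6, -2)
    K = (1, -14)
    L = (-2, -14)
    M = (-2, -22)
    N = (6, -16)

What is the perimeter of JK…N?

|JK| = √((-5)² + (-12)²) = √169 = 13
|KL| = √((-3)² + (0)²) = √9 = 3
|LM| = √((0)² + (-8)²) = √64 = 8
|MN| = √((8)² + (6)²) = √100 = 10
|NJ| = √((0)² + (14)²) = √196 = 14
Perimeter = 13 + 3 + 8 + 10 + 14 = 48.

48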